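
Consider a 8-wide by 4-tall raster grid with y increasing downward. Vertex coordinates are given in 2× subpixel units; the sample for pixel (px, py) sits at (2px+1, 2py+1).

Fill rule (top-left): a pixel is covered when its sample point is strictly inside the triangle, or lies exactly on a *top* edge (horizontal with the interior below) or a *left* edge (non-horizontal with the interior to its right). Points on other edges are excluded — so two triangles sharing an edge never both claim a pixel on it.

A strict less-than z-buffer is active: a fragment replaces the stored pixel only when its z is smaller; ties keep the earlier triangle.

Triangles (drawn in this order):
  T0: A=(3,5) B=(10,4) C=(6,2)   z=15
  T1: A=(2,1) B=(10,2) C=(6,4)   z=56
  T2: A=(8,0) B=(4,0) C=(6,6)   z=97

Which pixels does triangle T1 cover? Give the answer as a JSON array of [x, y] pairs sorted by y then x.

T0:
  2·area = 18  (B↔C swapped to make it positive)
  edge (3, 5)→(6, 2): d=(3,-3) top-left  bias=+0
  edge (6, 2)→(10, 4): d=(4,2) right/bottom  bias=-1
  edge (10, 4)→(3, 5): d=(-7,1) right/bottom  bias=-1
    (3,0)@(7, 1): e=[0,-6,24] → ·  [on edge]
    (2,1)@(5, 3): e=[0,6,12] → █  [on edge]
    (3,1)@(7, 3): e=[6,2,10] → █
    (4,1)@(9, 3): e=[12,-2,8] → ·
    (1,2)@(3, 5): e=[0,18,0] → ·  [on edge]
    (2,2)@(5, 5): e=[6,14,-2] → ·
    (3,2)@(7, 5): e=[12,10,-4] → ·
    (0,3)@(1, 7): e=[0,30,-12] → ·  [on edge]
  covered (2 px):
    · · · · · · · ·
    · · █ █ · · · ·
    · · · · · · · ·
    · · · · · · · ·
T1:
  2·area = 20
  edge (2, 1)→(10, 2): d=(8,1) right/bottom  bias=-1
  edge (10, 2)→(6, 4): d=(-4,2) right/bottom  bias=-1
  edge (6, 4)→(2, 1): d=(-4,-3) top-left  bias=+0
    (2,1)@(5, 3): e=[13,6,1] → █
    (3,1)@(7, 3): e=[11,2,7] → █
    (4,1)@(9, 3): e=[9,-2,13] → ·
    (2,2)@(5, 5): e=[29,-2,-7] → ·
    (3,2)@(7, 5): e=[27,-6,-1] → ·
  covered (2 px):
    · · · · · · · ·
    · · █ █ · · · ·
    · · · · · · · ·
    · · · · · · · ·
T2:
  2·area = 24  (B↔C swapped to make it positive)
  edge (8, 0)→(6, 6): d=(-2,6) right/bottom  bias=-1
  edge (6, 6)→(4, 0): d=(-2,-6) top-left  bias=+0
  edge (4, 0)→(8, 0): d=(4,0) top-left  bias=+0
    (2,0)@(5, 1): e=[16,4,4] → █
    (3,0)@(7, 1): e=[4,16,4] → █
    (4,0)@(9, 1): e=[-8,28,4] → ·
    (2,1)@(5, 3): e=[12,0,12] → █  [on edge]
    (3,1)@(7, 3): e=[0,12,12] → ·  [on edge]
    (2,2)@(5, 5): e=[8,-4,20] → ·
  covered (3 px):
    · · █ █ · · · ·
    · · █ · · · · ·
    · · · · · · · ·
    · · · · · · · ·

Final: [[2,1],[3,1]]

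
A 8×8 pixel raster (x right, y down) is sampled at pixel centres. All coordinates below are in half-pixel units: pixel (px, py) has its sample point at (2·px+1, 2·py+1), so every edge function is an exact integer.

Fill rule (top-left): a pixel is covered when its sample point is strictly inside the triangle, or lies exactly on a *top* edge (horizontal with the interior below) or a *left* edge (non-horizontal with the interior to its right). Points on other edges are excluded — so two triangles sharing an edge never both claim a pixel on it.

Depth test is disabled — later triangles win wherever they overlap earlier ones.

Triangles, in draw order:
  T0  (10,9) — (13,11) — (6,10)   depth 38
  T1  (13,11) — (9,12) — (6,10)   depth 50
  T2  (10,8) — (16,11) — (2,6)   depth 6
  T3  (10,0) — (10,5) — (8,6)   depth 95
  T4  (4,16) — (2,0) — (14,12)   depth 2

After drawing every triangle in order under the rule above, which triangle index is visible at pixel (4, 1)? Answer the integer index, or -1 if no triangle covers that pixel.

T0:
  2·area = 11
  edge (10, 9)→(13, 11): d=(3,2) right/bottom  bias=-1
  edge (13, 11)→(6, 10): d=(-7,-1) top-left  bias=+0
  edge (6, 10)→(10, 9): d=(4,-1) top-left  bias=+0
    (0,1)@(1, 3): e=[0,44,-33] → ·  [on edge]
    (3,3)@(7, 7): e=[0,22,-11] → ·  [on edge]
    (6,5)@(13, 11): e=[0,0,11] → ·  [on edge]
  covered (0 px):
    · · · · · · · ·
    · · · · · · · ·
    · · · · · · · ·
    · · · · · · · ·
    · · · · · · · ·
    · · · · · · · ·
    · · · · · · · ·
    · · · · · · · ·
T1:
  2·area = 11
  edge (13, 11)→(9, 12): d=(-4,1) right/bottom  bias=-1
  edge (9, 12)→(6, 10): d=(-3,-2) top-left  bias=+0
  edge (6, 10)→(13, 11): d=(7,1) right/bottom  bias=-1
    (4,5)@(9, 11): e=[4,3,4] → █
    (5,5)@(11, 11): e=[2,7,2] → █
    (6,5)@(13, 11): e=[0,11,0] → ·  [on edge]
    (2,6)@(5, 13): e=[0,-11,22] → ·  [on edge]
    (4,6)@(9, 13): e=[-4,-3,18] → ·
    (5,6)@(11, 13): e=[-6,1,16] → ·
  covered (2 px):
    · · · · · · · ·
    · · · · · · · ·
    · · · · · · · ·
    · · · · · · · ·
    · · · · · · · ·
    · · · · █ █ · ·
    · · · · · · · ·
    · · · · · · · ·
T2:
  2·area = 12
  edge (10, 8)→(16, 11): d=(6,3) right/bottom  bias=-1
  edge (16, 11)→(2, 6): d=(-14,-5) top-left  bias=+0
  edge (2, 6)→(10, 8): d=(8,2) right/bottom  bias=-1
    (2,3)@(5, 7): e=[9,1,2] → █
    (3,3)@(7, 7): e=[3,11,-2] → ·
    (2,4)@(5, 9): e=[21,-27,18] → ·
    (5,4)@(11, 9): e=[3,3,6] → █
    (6,4)@(13, 9): e=[-3,13,2] → ·
    (5,5)@(11, 11): e=[15,-25,22] → ·
  covered (2 px):
    · · · · · · · ·
    · · · · · · · ·
    · · · · · · · ·
    · · █ · · · · ·
    · · · · · █ · ·
    · · · · · · · ·
    · · · · · · · ·
    · · · · · · · ·
T3:
  2·area = 10
  edge (10, 0)→(10, 5): d=(0,5) right/bottom  bias=-1
  edge (10, 5)→(8, 6): d=(-2,1) right/bottom  bias=-1
  edge (8, 6)→(10, 0): d=(2,-6) top-left  bias=+0
    (4,1)@(9, 3): e=[5,5,0] → █  [on edge]
    (5,1)@(11, 3): e=[-5,3,12] → ·
    (4,2)@(9, 5): e=[5,1,4] → █
    (5,2)@(11, 5): e=[-5,-1,16] → ·
    (4,3)@(9, 7): e=[5,-3,8] → ·
    (3,4)@(7, 9): e=[15,-5,0] → ·  [on edge]
    (2,7)@(5, 15): e=[25,-15,0] → ·  [on edge]
  covered (2 px):
    · · · · · · · ·
    · · · · █ · · ·
    · · · · █ · · ·
    · · · · · · · ·
    · · · · · · · ·
    · · · · · · · ·
    · · · · · · · ·
    · · · · · · · ·
T4:
  2·area = 168
  edge (4, 16)→(2, 0): d=(-2,-16) top-left  bias=+0
  edge (2, 0)→(14, 12): d=(12,12) right/bottom  bias=-1
  edge (14, 12)→(4, 16): d=(-10,4) right/bottom  bias=-1
    (1,0)@(3, 1): e=[14,0,154] → ·  [on edge]
    (1,1)@(3, 3): e=[10,24,134] → █
    (2,1)@(5, 3): e=[42,0,126] → ·  [on edge]
    (1,2)@(3, 5): e=[6,48,114] → █
    (2,2)@(5, 5): e=[38,24,106] → █
    (3,2)@(7, 5): e=[70,0,98] → ·  [on edge]
    (1,3)@(3, 7): e=[2,72,94] → █
    (3,3)@(7, 7): e=[66,24,78] → █
    (4,3)@(9, 7): e=[98,0,70] → ·  [on edge]
    (1,4)@(3, 9): e=[-2,96,74] → ·
    (2,4)@(5, 9): e=[30,72,66] → █
    (4,4)@(9, 9): e=[94,24,50] → █
    (5,4)@(11, 9): e=[126,0,42] → ·  [on edge]
    (6,5)@(13, 11): e=[154,0,14] → ·  [on edge]
    (7,6)@(15, 13): e=[182,0,-14] → ·  [on edge]
  covered (18 px):
    · · · · · · · ·
    · █ · · · · · ·
    · █ █ · · · · ·
    · █ █ █ · · · ·
    · · █ █ █ · · ·
    · · █ █ █ █ · ·
    · · █ █ █ █ · ·
    · · █ · · · · ·

Z-buffer (winner per pixel, '.' = empty):
  . . . . . . . .
  . 4 . . 3 . . .
  . 4 4 . 3 . . .
  . 4 4 4 . . . .
  . . 4 4 4 2 . .
  . . 4 4 4 4 . .
  . . 4 4 4 4 . .
  . . 4 . . . . .

Answer: 3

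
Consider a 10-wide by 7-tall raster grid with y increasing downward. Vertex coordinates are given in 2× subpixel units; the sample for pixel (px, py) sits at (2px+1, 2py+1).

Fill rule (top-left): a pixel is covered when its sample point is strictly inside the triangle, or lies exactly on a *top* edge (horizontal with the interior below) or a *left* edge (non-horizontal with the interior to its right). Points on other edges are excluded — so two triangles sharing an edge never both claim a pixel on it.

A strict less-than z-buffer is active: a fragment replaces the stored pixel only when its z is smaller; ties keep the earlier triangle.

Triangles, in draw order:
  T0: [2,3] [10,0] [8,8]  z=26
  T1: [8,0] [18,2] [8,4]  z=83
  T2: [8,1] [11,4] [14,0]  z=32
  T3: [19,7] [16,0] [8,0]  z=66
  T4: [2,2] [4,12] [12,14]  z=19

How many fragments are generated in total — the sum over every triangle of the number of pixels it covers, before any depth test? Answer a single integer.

T0:
  2·area = 58
  edge (2, 3)→(10, 0): d=(8,-3) top-left  bias=+0
  edge (10, 0)→(8, 8): d=(-2,8) right/bottom  bias=-1
  edge (8, 8)→(2, 3): d=(-6,-5) top-left  bias=+0
    (4,0)@(9, 1): e=[5,6,47] → X
    (5,0)@(11, 1): e=[11,-10,57] → .
    (1,1)@(3, 3): e=[3,50,5] → X
    (2,1)@(5, 3): e=[9,34,15] → X
    (3,1)@(7, 3): e=[15,18,25] → X
    (5,1)@(11, 3): e=[27,-14,45] → .
    (1,2)@(3, 5): e=[19,46,-7] → .
    (2,2)@(5, 5): e=[25,30,3] → X
    (4,2)@(9, 5): e=[37,-2,23] → .
    (2,3)@(5, 7): e=[41,26,-9] → .
    (3,3)@(7, 7): e=[47,10,1] → X
    (4,3)@(9, 7): e=[53,-6,11] → .
  covered (8 px):
    . . . . X . . . . .
    . X X X X . . . . .
    . . X X . . . . . .
    . . . X . . . . . .
    . . . . . . . . . .
    . . . . . . . . . .
    . . . . . . . . . .
T1:
  2·area = 40
  edge (8, 0)→(18, 2): d=(10,2) right/bottom  bias=-1
  edge (18, 2)→(8, 4): d=(-10,2) right/bottom  bias=-1
  edge (8, 4)→(8, 0): d=(0,-4) top-left  bias=+0
    (4,0)@(9, 1): e=[8,28,4] → X
    (5,0)@(11, 1): e=[4,24,12] → X
    (6,0)@(13, 1): e=[0,20,20] → .  [on edge]
    (4,1)@(9, 3): e=[28,8,4] → X
    (6,1)@(13, 3): e=[20,0,20] → .  [on edge]
    (1,2)@(3, 5): e=[60,0,-20] → .  [on edge]
    (4,2)@(9, 5): e=[48,-12,4] → .
    (5,2)@(11, 5): e=[44,-16,12] → .
  covered (4 px):
    . . . . X X . . . .
    . . . . X X . . . .
    . . . . . . . . . .
    . . . . . . . . . .
    . . . . . . . . . .
    . . . . . . . . . .
    . . . . . . . . . .
T2:
  2·area = 21  (B↔C swapped to make it positive)
  edge (8, 1)→(14, 0): d=(6,-1) top-left  bias=+0
  edge (14, 0)→(11, 4): d=(-3,4) right/bottom  bias=-1
  edge (11, 4)→(8, 1): d=(-3,-3) top-left  bias=+0
    (4,0)@(9, 1): e=[1,17,3] → X
    (5,0)@(11, 1): e=[3,9,9] → X
    (6,0)@(13, 1): e=[5,1,15] → X
    (7,0)@(15, 1): e=[7,-7,21] → .
    (4,1)@(9, 3): e=[13,11,-3] → .
    (5,1)@(11, 3): e=[15,3,3] → X
    (6,1)@(13, 3): e=[17,-5,9] → .
    (5,2)@(11, 5): e=[27,-3,-3] → .
  covered (4 px):
    . . . . X X X . . .
    . . . . . X . . . .
    . . . . . . . . . .
    . . . . . . . . . .
    . . . . . . . . . .
    . . . . . . . . . .
    . . . . . . . . . .
T3:
  2·area = 56  (B↔C swapped to make it positive)
  edge (19, 7)→(8, 0): d=(-11,-7) top-left  bias=+0
  edge (8, 0)→(16, 0): d=(8,0) top-left  bias=+0
  edge (16, 0)→(19, 7): d=(3,7) right/bottom  bias=-1
    (5,0)@(11, 1): e=[10,8,38] → X
    (6,0)@(13, 1): e=[24,8,24] → X
    (7,0)@(15, 1): e=[38,8,10] → X
    (8,0)@(17, 1): e=[52,8,-4] → .
    (5,1)@(11, 3): e=[-12,24,44] → .
    (6,1)@(13, 3): e=[2,24,30] → X
    (8,1)@(17, 3): e=[30,24,2] → X
    (9,1)@(19, 3): e=[44,24,-12] → .
    (6,2)@(13, 5): e=[-20,40,36] → .
    (7,2)@(15, 5): e=[-6,40,22] → .
    (8,2)@(17, 5): e=[8,40,8] → X
    (9,2)@(19, 5): e=[22,40,-6] → .
    (9,3)@(19, 7): e=[0,56,0] → .  [on edge]
  covered (7 px):
    . . . . . X X X . .
    . . . . . . X X X .
    . . . . . . . . X .
    . . . . . . . . . .
    . . . . . . . . . .
    . . . . . . . . . .
    . . . . . . . . . .
T4:
  2·area = 76  (B↔C swapped to make it positive)
  edge (2, 2)→(12, 14): d=(10,12) right/bottom  bias=-1
  edge (12, 14)→(4, 12): d=(-8,-2) top-left  bias=+0
  edge (4, 12)→(2, 2): d=(-2,-10) top-left  bias=+0
    (1,2)@(3, 5): e=[18,54,4] → X
    (2,2)@(5, 5): e=[-6,58,24] → .
    (1,3)@(3, 7): e=[38,38,0] → X  [on edge]
    (2,3)@(5, 7): e=[14,42,20] → X
    (3,3)@(7, 7): e=[-10,46,40] → .
    (1,4)@(3, 9): e=[58,22,-4] → .
    (2,4)@(5, 9): e=[34,26,16] → X
    (3,4)@(7, 9): e=[10,30,36] → X
    (4,4)@(9, 9): e=[-14,34,56] → .
    (2,5)@(5, 11): e=[54,10,12] → X
    (4,5)@(9, 11): e=[6,18,52] → X
    (5,5)@(11, 11): e=[-18,22,72] → .
  covered (10 px):
    . . . . . . . . . .
    . . . . . . . . . .
    . X . . . . . . . .
    . X X . . . . . . .
    . . X X . . . . . .
    . . X X X . . . . .
    . . . . X X . . . .

Final: 33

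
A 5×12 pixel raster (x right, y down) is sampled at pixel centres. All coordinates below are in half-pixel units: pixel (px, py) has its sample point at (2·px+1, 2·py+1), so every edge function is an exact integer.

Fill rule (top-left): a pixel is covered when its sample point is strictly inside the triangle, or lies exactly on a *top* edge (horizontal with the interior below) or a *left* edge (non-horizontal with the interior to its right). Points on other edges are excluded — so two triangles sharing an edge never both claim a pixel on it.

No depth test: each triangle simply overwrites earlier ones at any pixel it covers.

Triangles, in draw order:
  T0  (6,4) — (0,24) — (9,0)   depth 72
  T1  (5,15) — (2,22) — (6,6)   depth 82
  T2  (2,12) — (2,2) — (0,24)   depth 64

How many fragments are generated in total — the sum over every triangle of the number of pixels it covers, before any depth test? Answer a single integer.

T0:
  2·area = 36  (B↔C swapped to make it positive)
  edge (6, 4)→(9, 0): d=(3,-4) top-left  bias=+0
  edge (9, 0)→(0, 24): d=(-9,24) right/bottom  bias=-1
  edge (0, 24)→(6, 4): d=(6,-20) top-left  bias=+0
    (3,1)@(7, 3): e=[1,21,14] → #
    (4,1)@(9, 3): e=[9,-27,54] → ·
    (3,2)@(7, 5): e=[7,3,26] → #
    (4,2)@(9, 5): e=[15,-45,66] → ·
    (3,3)@(7, 7): e=[13,-15,38] → ·
    (2,4)@(5, 9): e=[11,15,10] → #
    (3,4)@(7, 9): e=[19,-33,50] → ·
    (2,5)@(5, 11): e=[17,-3,22] → ·
    (1,7)@(3, 15): e=[21,9,6] → #
    (2,7)@(5, 15): e=[29,-39,46] → ·
    (1,8)@(3, 17): e=[27,-9,18] → ·
    (0,10)@(1, 21): e=[31,3,2] → #
  covered (5 px):
    · · · · ·
    · · · # ·
    · · · # ·
    · · · · ·
    · · # · ·
    · · · · ·
    · · · · ·
    · # · · ·
    · · · · ·
    · · · · ·
    # · · · ·
    · · · · ·
T1:
  2·area = 20
  edge (5, 15)→(2, 22): d=(-3,7) right/bottom  bias=-1
  edge (2, 22)→(6, 6): d=(4,-16) top-left  bias=+0
  edge (6, 6)→(5, 15): d=(-1,9) right/bottom  bias=-1
    (2,5)@(5, 11): e=[12,4,4] → #
    (3,5)@(7, 11): e=[-2,36,-14] → ·
    (2,6)@(5, 13): e=[6,12,2] → #
    (3,6)@(7, 13): e=[-8,44,-16] → ·
    (2,7)@(5, 15): e=[0,20,0] → ·  [on edge]
    (1,9)@(3, 19): e=[2,4,14] → #
    (2,9)@(5, 19): e=[-12,36,-4] → ·
    (1,10)@(3, 21): e=[-4,12,12] → ·
  covered (3 px):
    · · · · ·
    · · · · ·
    · · · · ·
    · · · · ·
    · · · · ·
    · · # · ·
    · · # · ·
    · · · · ·
    · · · · ·
    · # · · ·
    · · · · ·
    · · · · ·
T2:
  2·area = 20  (B↔C swapped to make it positive)
  edge (2, 12)→(0, 24): d=(-2,12) right/bottom  bias=-1
  edge (0, 24)→(2, 2): d=(2,-22) top-left  bias=+0
  edge (2, 2)→(2, 12): d=(0,10) right/bottom  bias=-1
    (0,6)@(1, 13): e=[10,0,10] → #  [on edge]
    (1,6)@(3, 13): e=[-14,44,-10] → ·
    (0,7)@(1, 15): e=[6,4,10] → #
    (1,7)@(3, 15): e=[-18,48,-10] → ·
    (0,8)@(1, 17): e=[2,8,10] → #
    (1,8)@(3, 17): e=[-22,52,-10] → ·
    (0,9)@(1, 19): e=[-2,12,10] → ·
  covered (3 px):
    · · · · ·
    · · · · ·
    · · · · ·
    · · · · ·
    · · · · ·
    · · · · ·
    # · · · ·
    # · · · ·
    # · · · ·
    · · · · ·
    · · · · ·
    · · · · ·

Answer: 11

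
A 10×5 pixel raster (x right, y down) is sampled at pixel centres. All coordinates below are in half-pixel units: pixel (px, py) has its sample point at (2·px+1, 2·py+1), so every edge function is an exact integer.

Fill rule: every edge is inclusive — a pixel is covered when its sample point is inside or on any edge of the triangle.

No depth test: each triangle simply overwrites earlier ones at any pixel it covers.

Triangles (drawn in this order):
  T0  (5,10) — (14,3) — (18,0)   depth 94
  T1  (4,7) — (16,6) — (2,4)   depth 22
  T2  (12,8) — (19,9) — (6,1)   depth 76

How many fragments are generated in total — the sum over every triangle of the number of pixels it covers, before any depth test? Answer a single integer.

T0:
  2·area = 1
  edge (5, 10)→(14, 3): d=(9,-7) inclusive
  edge (14, 3)→(18, 0): d=(4,-3) inclusive
  edge (18, 0)→(5, 10): d=(-13,10) inclusive
  covered (0 px):
    · · · · · · · · · ·
    · · · · · · · · · ·
    · · · · · · · · · ·
    · · · · · · · · · ·
    · · · · · · · · · ·
T1:
  2·area = 38  (B↔C swapped to make it positive)
  edge (4, 7)→(2, 4): d=(-2,-3) inclusive
  edge (2, 4)→(16, 6): d=(14,2) inclusive
  edge (16, 6)→(4, 7): d=(-12,1) inclusive
    (1,2)@(3, 5): e=[1,12,25] → █
    (2,2)@(5, 5): e=[7,8,23] → █
    (3,2)@(7, 5): e=[13,4,21] → █
    (4,2)@(9, 5): e=[19,0,19] → █  [on edge]
    (5,2)@(11, 5): e=[25,-4,17] → ·
    (1,3)@(3, 7): e=[-3,40,1] → ·
    (2,3)@(5, 7): e=[3,36,-1] → ·
    (3,3)@(7, 7): e=[9,32,-3] → ·
    (4,3)@(9, 7): e=[15,28,-5] → ·
  covered (4 px):
    · · · · · · · · · ·
    · · · · · · · · · ·
    · █ █ █ █ · · · · ·
    · · · · · · · · · ·
    · · · · · · · · · ·
T2:
  2·area = 43  (B↔C swapped to make it positive)
  edge (12, 8)→(6, 1): d=(-6,-7) inclusive
  edge (6, 1)→(19, 9): d=(13,8) inclusive
  edge (19, 9)→(12, 8): d=(-7,-1) inclusive
    (4,1)@(9, 3): e=[9,2,32] → █
    (5,1)@(11, 3): e=[23,-14,34] → ·
    (4,2)@(9, 5): e=[-3,28,18] → ·
    (5,2)@(11, 5): e=[11,12,20] → █
    (6,2)@(13, 5): e=[25,-4,22] → ·
    (2,3)@(5, 7): e=[-43,86,0] → ·  [on edge]
    (5,3)@(11, 7): e=[-1,38,6] → ·
    (6,3)@(13, 7): e=[13,22,8] → █
    (7,3)@(15, 7): e=[27,6,10] → █
    (8,3)@(17, 7): e=[41,-10,12] → ·
    (6,4)@(13, 9): e=[1,48,-6] → ·
    (7,4)@(15, 9): e=[15,32,-4] → ·
    (9,4)@(19, 9): e=[43,0,0] → █  [on edge]
  covered (5 px):
    · · · · · · · · · ·
    · · · · █ · · · · ·
    · · · · · █ · · · ·
    · · · · · · █ █ · ·
    · · · · · · · · · █

Result: 9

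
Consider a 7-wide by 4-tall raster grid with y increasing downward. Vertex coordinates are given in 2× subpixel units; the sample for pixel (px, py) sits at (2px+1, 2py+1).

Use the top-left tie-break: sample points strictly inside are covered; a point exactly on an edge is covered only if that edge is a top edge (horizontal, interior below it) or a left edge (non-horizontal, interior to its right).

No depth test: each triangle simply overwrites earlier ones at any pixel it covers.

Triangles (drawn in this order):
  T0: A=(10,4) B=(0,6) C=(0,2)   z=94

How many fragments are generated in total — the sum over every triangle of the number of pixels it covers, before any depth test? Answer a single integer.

T0:
  2·area = 40
  edge (10, 4)→(0, 6): d=(-10,2) right/bottom  bias=-1
  edge (0, 6)→(0, 2): d=(0,-4) top-left  bias=+0
  edge (0, 2)→(10, 4): d=(10,2) right/bottom  bias=-1
    (0,1)@(1, 3): e=[28,4,8] → X
    (1,1)@(3, 3): e=[24,12,4] → X
    (2,1)@(5, 3): e=[20,20,0] → .  [on edge]
    (0,2)@(1, 5): e=[8,4,28] → X
    (2,2)@(5, 5): e=[0,20,20] → .  [on edge]
    (0,3)@(1, 7): e=[-12,4,48] → .
    (1,3)@(3, 7): e=[-16,12,44] → .
  covered (4 px):
    . . . . . . .
    X X . . . . .
    X X . . . . .
    . . . . . . .

Final: 4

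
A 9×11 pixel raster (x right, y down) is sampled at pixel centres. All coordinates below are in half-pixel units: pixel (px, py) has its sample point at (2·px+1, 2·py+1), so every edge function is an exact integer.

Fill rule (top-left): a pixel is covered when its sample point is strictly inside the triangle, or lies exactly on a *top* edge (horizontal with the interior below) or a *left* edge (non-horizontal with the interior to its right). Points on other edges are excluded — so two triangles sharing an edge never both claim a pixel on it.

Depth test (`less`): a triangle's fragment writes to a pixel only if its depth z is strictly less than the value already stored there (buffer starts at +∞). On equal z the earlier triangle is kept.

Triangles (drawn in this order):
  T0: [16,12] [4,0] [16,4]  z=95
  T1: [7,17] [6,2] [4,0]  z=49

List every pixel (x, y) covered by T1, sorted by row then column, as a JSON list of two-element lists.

T0:
  2·area = 96
  edge (16, 12)→(4, 0): d=(-12,-12) top-left  bias=+0
  edge (4, 0)→(16, 4): d=(12,4) right/bottom  bias=-1
  edge (16, 4)→(16, 12): d=(0,8) right/bottom  bias=-1
    (2,0)@(5, 1): e=[0,8,88] → X  [on edge]
    (3,0)@(7, 1): e=[24,0,72] → .  [on edge]
    (2,1)@(5, 3): e=[-24,32,88] → .
    (3,1)@(7, 3): e=[0,24,72] → X  [on edge]
    (4,1)@(9, 3): e=[24,16,56] → X
    (5,1)@(11, 3): e=[48,8,40] → X
    (6,1)@(13, 3): e=[72,0,24] → .  [on edge]
    (3,2)@(7, 5): e=[-24,48,72] → .
    (4,2)@(9, 5): e=[0,40,56] → X  [on edge]
    (6,2)@(13, 5): e=[48,24,24] → X
    (7,2)@(15, 5): e=[72,16,8] → X
    (8,2)@(17, 5): e=[96,8,-8] → .
    (5,3)@(11, 7): e=[0,56,40] → X  [on edge]
    (6,4)@(13, 9): e=[0,72,24] → X  [on edge]
    (7,5)@(15, 11): e=[0,88,8] → X  [on edge]
    (8,6)@(17, 13): e=[0,104,-8] → .  [on edge]
  covered (14 px):
    . . X . . . . . .
    . . . X X X . . .
    . . . . X X X X .
    . . . . . X X X .
    . . . . . . X X .
    . . . . . . . X .
    . . . . . . . . .
    . . . . . . . . .
    . . . . . . . . .
    . . . . . . . . .
    . . . . . . . . .
T1:
  2·area = 28  (B↔C swapped to make it positive)
  edge (7, 17)→(4, 0): d=(-3,-17) top-left  bias=+0
  edge (4, 0)→(6, 2): d=(2,2) right/bottom  bias=-1
  edge (6, 2)→(7, 17): d=(1,15) right/bottom  bias=-1
    (2,0)@(5, 1): e=[14,0,14] → .  [on edge]
    (2,1)@(5, 3): e=[8,4,16] → X
    (3,1)@(7, 3): e=[42,0,-14] → .  [on edge]
    (2,2)@(5, 5): e=[2,8,18] → X
    (3,2)@(7, 5): e=[36,4,-12] → .
    (4,2)@(9, 5): e=[70,0,-42] → .  [on edge]
    (2,3)@(5, 7): e=[-4,12,20] → .
    (5,3)@(11, 7): e=[98,0,-70] → .  [on edge]
    (6,4)@(13, 9): e=[126,0,-98] → .  [on edge]
    (7,5)@(15, 11): e=[154,0,-126] → .  [on edge]
    (8,6)@(17, 13): e=[182,0,-154] → .  [on edge]
    (3,8)@(7, 17): e=[0,28,0] → .  [on edge]
  covered (2 px):
    . . . . . . . . .
    . . X . . . . . .
    . . X . . . . . .
    . . . . . . . . .
    . . . . . . . . .
    . . . . . . . . .
    . . . . . . . . .
    . . . . . . . . .
    . . . . . . . . .
    . . . . . . . . .
    . . . . . . . . .

Final: [[2,1],[2,2]]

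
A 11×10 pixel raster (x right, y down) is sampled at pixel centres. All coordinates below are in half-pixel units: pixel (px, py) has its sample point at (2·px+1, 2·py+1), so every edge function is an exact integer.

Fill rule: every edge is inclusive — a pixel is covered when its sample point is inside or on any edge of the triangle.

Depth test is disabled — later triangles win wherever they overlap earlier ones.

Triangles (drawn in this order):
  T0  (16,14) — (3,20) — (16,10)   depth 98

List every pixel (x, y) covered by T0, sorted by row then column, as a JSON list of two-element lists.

T0:
  2·area = 52
  edge (16, 14)→(3, 20): d=(-13,6) inclusive
  edge (3, 20)→(16, 10): d=(13,-10) inclusive
  edge (16, 10)→(16, 14): d=(0,4) inclusive
    (7,5)@(15, 11): e=[45,3,4] → X
    (8,5)@(17, 11): e=[33,23,-4] → .
    (6,6)@(13, 13): e=[31,9,12] → X
    (8,6)@(17, 13): e=[7,49,-4] → .
    (5,7)@(11, 15): e=[17,15,20] → X
    (7,7)@(15, 15): e=[-7,55,4] → .
    (3,8)@(7, 17): e=[15,1,36] → X
    (4,8)@(9, 17): e=[3,21,28] → X
    (5,8)@(11, 17): e=[-9,41,20] → .
    (6,8)@(13, 17): e=[-21,61,12] → .
    (2,9)@(5, 19): e=[1,7,44] → X
    (3,9)@(7, 19): e=[-11,27,36] → .
  covered (8 px):
    . . . . . . . . . . .
    . . . . . . . . . . .
    . . . . . . . . . . .
    . . . . . . . . . . .
    . . . . . . . . . . .
    . . . . . . . X . . .
    . . . . . . X X . . .
    . . . . . X X . . . .
    . . . X X . . . . . .
    . . X . . . . . . . .

Answer: [[7,5],[6,6],[7,6],[5,7],[6,7],[3,8],[4,8],[2,9]]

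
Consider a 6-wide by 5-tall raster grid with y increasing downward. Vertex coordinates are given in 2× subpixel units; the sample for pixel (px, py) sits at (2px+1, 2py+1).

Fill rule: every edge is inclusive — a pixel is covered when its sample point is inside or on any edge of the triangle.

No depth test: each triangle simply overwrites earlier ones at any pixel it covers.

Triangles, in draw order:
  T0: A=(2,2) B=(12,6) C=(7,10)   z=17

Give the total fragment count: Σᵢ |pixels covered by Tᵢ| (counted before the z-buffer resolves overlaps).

T0:
  2·area = 60
  edge (2, 2)→(12, 6): d=(10,4) inclusive
  edge (12, 6)→(7, 10): d=(-5,4) inclusive
  edge (7, 10)→(2, 2): d=(-5,-8) inclusive
    (1,1)@(3, 3): e=[6,51,3] → █
    (2,1)@(5, 3): e=[-2,43,19] → ·
    (1,2)@(3, 5): e=[26,41,-7] → ·
    (2,2)@(5, 5): e=[18,33,9] → █
    (3,2)@(7, 5): e=[10,25,25] → █
    (4,2)@(9, 5): e=[2,17,41] → █
    (5,2)@(11, 5): e=[-6,9,57] → ·
    (2,3)@(5, 7): e=[38,23,-1] → ·
    (3,3)@(7, 7): e=[30,15,15] → █
    (5,3)@(11, 7): e=[14,-1,47] → ·
    (3,4)@(7, 9): e=[50,5,5] → █
    (4,4)@(9, 9): e=[42,-3,21] → ·
  covered (7 px):
    · · · · · ·
    · █ · · · ·
    · · █ █ █ ·
    · · · █ █ ·
    · · · █ · ·

Answer: 7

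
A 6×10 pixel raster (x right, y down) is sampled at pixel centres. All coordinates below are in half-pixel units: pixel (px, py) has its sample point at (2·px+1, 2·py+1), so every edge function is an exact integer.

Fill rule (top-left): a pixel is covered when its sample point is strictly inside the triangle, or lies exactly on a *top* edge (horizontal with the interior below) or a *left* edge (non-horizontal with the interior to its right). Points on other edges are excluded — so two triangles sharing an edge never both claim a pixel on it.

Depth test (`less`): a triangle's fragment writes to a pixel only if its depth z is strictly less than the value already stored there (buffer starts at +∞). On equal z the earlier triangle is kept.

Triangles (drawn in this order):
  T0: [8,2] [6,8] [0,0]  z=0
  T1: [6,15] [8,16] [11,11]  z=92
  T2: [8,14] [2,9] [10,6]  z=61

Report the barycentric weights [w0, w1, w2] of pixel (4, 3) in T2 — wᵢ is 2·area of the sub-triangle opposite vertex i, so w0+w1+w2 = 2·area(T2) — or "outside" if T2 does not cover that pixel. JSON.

T0:
  2·area = 52
  edge (8, 2)→(6, 8): d=(-2,6) right/bottom  bias=-1
  edge (6, 8)→(0, 0): d=(-6,-8) top-left  bias=+0
  edge (0, 0)→(8, 2): d=(8,2) right/bottom  bias=-1
    (0,0)@(1, 1): e=[44,2,6] → X
    (1,0)@(3, 1): e=[32,18,2] → X
    (2,0)@(5, 1): e=[20,34,-2] → .
    (0,1)@(1, 3): e=[40,-10,22] → .
    (1,1)@(3, 3): e=[28,6,18] → X
    (2,1)@(5, 3): e=[16,22,14] → X
    (3,1)@(7, 3): e=[4,38,10] → X
    (4,1)@(9, 3): e=[-8,54,6] → .
    (1,2)@(3, 5): e=[24,-6,34] → .
    (2,2)@(5, 5): e=[12,10,30] → X
    (3,2)@(7, 5): e=[0,26,26] → .  [on edge]
    (2,3)@(5, 7): e=[8,-2,46] → .
    (2,5)@(5, 11): e=[0,-26,78] → .  [on edge]
    (1,8)@(3, 17): e=[0,-78,130] → .  [on edge]
  covered (6 px):
    X X . . . .
    . X X X . .
    . . X . . .
    . . . . . .
    . . . . . .
    . . . . . .
    . . . . . .
    . . . . . .
    . . . . . .
    . . . . . .
T1:
  2·area = 13  (B↔C swapped to make it positive)
  edge (6, 15)→(11, 11): d=(5,-4) top-left  bias=+0
  edge (11, 11)→(8, 16): d=(-3,5) right/bottom  bias=-1
  edge (8, 16)→(6, 15): d=(-2,-1) top-left  bias=+0
    (5,5)@(11, 11): e=[0,0,13] → .  [on edge]
    (4,6)@(9, 13): e=[2,4,7] → X
    (5,6)@(11, 13): e=[10,-6,9] → .
    (3,7)@(7, 15): e=[4,8,1] → X
    (4,7)@(9, 15): e=[12,-2,3] → .
    (3,8)@(7, 17): e=[14,2,-3] → .
    (0,9)@(1, 19): e=[0,26,-13] → .  [on edge]
  covered (2 px):
    . . . . . .
    . . . . . .
    . . . . . .
    . . . . . .
    . . . . . .
    . . . . . .
    . . . . X .
    . . . X . .
    . . . . . .
    . . . . . .
T2:
  2·area = 58
  edge (8, 14)→(2, 9): d=(-6,-5) top-left  bias=+0
  edge (2, 9)→(10, 6): d=(8,-3) top-left  bias=+0
  edge (10, 6)→(8, 14): d=(-2,8) right/bottom  bias=-1
    (4,3)@(9, 7): e=[47,5,6] → X
    (5,3)@(11, 7): e=[57,11,-10] → .
    (1,4)@(3, 9): e=[5,3,50] → X
    (2,4)@(5, 9): e=[15,9,34] → X
    (3,4)@(7, 9): e=[25,15,18] → X
    (5,4)@(11, 9): e=[45,27,-14] → .
    (1,5)@(3, 11): e=[-7,19,46] → .
    (2,5)@(5, 11): e=[3,25,30] → X
    (4,5)@(9, 11): e=[23,37,-2] → .
    (2,6)@(5, 13): e=[-9,41,26] → .
    (3,6)@(7, 13): e=[1,47,10] → X
    (4,6)@(9, 13): e=[11,53,-6] → .
  covered (8 px):
    . . . . . .
    . . . . . .
    . . . . . .
    . . . . X .
    . X X X X .
    . . X X . .
    . . . X . .
    . . . . . .
    . . . . . .
    . . . . . .

Answer: [5,6,47]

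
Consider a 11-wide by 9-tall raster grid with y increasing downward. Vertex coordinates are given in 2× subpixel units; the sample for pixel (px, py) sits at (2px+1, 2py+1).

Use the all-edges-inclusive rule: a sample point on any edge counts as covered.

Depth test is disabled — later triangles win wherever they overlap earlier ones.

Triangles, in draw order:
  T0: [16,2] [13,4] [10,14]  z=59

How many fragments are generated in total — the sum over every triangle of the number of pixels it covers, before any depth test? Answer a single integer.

T0:
  2·area = 24  (B↔C swapped to make it positive)
  edge (16, 2)→(10, 14): d=(-6,12) inclusive
  edge (10, 14)→(13, 4): d=(3,-10) inclusive
  edge (13, 4)→(16, 2): d=(3,-2) inclusive
    (7,1)@(15, 3): e=[6,17,1] → #
    (8,1)@(17, 3): e=[-18,37,5] → ·
    (6,2)@(13, 5): e=[18,3,3] → #
    (7,2)@(15, 5): e=[-6,23,7] → ·
    (6,3)@(13, 7): e=[6,9,9] → #
    (7,3)@(15, 7): e=[-18,29,13] → ·
    (6,4)@(13, 9): e=[-6,15,15] → ·
    (5,5)@(11, 11): e=[6,1,17] → #
    (6,5)@(13, 11): e=[-18,21,21] → ·
    (5,6)@(11, 13): e=[-6,7,23] → ·
  covered (4 px):
    · · · · · · · · · · ·
    · · · · · · · # · · ·
    · · · · · · # · · · ·
    · · · · · · # · · · ·
    · · · · · · · · · · ·
    · · · · · # · · · · ·
    · · · · · · · · · · ·
    · · · · · · · · · · ·
    · · · · · · · · · · ·

Result: 4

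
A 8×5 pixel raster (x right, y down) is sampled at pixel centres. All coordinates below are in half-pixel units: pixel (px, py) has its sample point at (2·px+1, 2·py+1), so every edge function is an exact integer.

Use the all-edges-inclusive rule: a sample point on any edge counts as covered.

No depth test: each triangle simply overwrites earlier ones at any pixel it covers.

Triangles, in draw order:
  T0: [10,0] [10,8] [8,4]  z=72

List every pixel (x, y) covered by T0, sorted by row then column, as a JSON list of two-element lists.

T0:
  2·area = 16
  edge (10, 0)→(10, 8): d=(0,8) inclusive
  edge (10, 8)→(8, 4): d=(-2,-4) inclusive
  edge (8, 4)→(10, 0): d=(2,-4) inclusive
    (4,1)@(9, 3): e=[8,6,2] → #
    (5,1)@(11, 3): e=[-8,14,10] → ·
    (4,2)@(9, 5): e=[8,2,6] → #
    (5,2)@(11, 5): e=[-8,10,14] → ·
    (4,3)@(9, 7): e=[8,-2,10] → ·
  covered (2 px):
    · · · · · · · ·
    · · · · # · · ·
    · · · · # · · ·
    · · · · · · · ·
    · · · · · · · ·

Final: [[4,1],[4,2]]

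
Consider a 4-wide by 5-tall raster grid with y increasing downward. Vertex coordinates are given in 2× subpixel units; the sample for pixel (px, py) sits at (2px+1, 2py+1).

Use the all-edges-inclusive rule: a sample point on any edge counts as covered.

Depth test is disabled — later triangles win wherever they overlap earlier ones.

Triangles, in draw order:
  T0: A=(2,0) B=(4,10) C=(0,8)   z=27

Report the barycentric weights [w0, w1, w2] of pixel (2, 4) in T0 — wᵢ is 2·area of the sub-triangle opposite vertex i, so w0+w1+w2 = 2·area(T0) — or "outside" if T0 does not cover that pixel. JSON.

T0:
  2·area = 36
  edge (2, 0)→(4, 10): d=(2,10) inclusive
  edge (4, 10)→(0, 8): d=(-4,-2) inclusive
  edge (0, 8)→(2, 0): d=(2,-8) inclusive
    (0,2)@(1, 5): e=[20,14,2] → █
    (1,2)@(3, 5): e=[0,18,18] → █  [on edge]
    (2,2)@(5, 5): e=[-20,22,34] → ·
    (0,3)@(1, 7): e=[24,6,6] → █
    (2,3)@(5, 7): e=[-16,14,38] → ·
    (0,4)@(1, 9): e=[28,-2,10] → ·
    (1,4)@(3, 9): e=[8,2,26] → █
    (2,4)@(5, 9): e=[-12,6,42] → ·
  covered (5 px):
    · · · ·
    · · · ·
    █ █ · ·
    █ █ · ·
    · █ · ·

Final: "outside"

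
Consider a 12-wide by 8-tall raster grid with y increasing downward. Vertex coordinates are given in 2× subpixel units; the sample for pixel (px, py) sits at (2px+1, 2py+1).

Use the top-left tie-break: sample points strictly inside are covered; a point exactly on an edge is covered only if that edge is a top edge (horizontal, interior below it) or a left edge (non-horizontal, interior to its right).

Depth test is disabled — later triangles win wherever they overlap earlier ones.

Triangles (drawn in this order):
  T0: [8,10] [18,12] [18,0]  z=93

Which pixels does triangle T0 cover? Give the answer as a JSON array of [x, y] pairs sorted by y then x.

T0:
  2·area = 120  (B↔C swapped to make it positive)
  edge (8, 10)→(18, 0): d=(10,-10) top-left  bias=+0
  edge (18, 0)→(18, 12): d=(0,12) right/bottom  bias=-1
  edge (18, 12)→(8, 10): d=(-10,-2) top-left  bias=+0
    (8,0)@(17, 1): e=[0,12,108] → █  [on edge]
    (9,0)@(19, 1): e=[20,-12,112] → ·
    (7,1)@(15, 3): e=[0,36,84] → █  [on edge]
    (9,1)@(19, 3): e=[40,-12,92] → ·
    (6,2)@(13, 5): e=[0,60,60] → █  [on edge]
    (9,2)@(19, 5): e=[60,-12,72] → ·
    (5,3)@(11, 7): e=[0,84,36] → █  [on edge]
    (9,3)@(19, 7): e=[80,-12,52] → ·
    (1,4)@(3, 9): e=[-60,180,0] → ·  [on edge]
    (4,4)@(9, 9): e=[0,108,12] → █  [on edge]
    (9,4)@(19, 9): e=[100,-12,32] → ·
    (3,5)@(7, 11): e=[0,132,-12] → ·  [on edge]
    (6,5)@(13, 11): e=[60,60,0] → █  [on edge]
    (2,6)@(5, 13): e=[0,156,-36] → ·  [on edge]
    (11,6)@(23, 13): e=[180,-60,0] → ·  [on edge]
    (1,7)@(3, 15): e=[0,180,-60] → ·  [on edge]
  covered (18 px):
    · · · · · · · · █ · · ·
    · · · · · · · █ █ · · ·
    · · · · · · █ █ █ · · ·
    · · · · · █ █ █ █ · · ·
    · · · · █ █ █ █ █ · · ·
    · · · · · · █ █ █ · · ·
    · · · · · · · · · · · ·
    · · · · · · · · · · · ·

Final: [[8,0],[7,1],[8,1],[6,2],[7,2],[8,2],[5,3],[6,3],[7,3],[8,3],[4,4],[5,4],[6,4],[7,4],[8,4],[6,5],[7,5],[8,5]]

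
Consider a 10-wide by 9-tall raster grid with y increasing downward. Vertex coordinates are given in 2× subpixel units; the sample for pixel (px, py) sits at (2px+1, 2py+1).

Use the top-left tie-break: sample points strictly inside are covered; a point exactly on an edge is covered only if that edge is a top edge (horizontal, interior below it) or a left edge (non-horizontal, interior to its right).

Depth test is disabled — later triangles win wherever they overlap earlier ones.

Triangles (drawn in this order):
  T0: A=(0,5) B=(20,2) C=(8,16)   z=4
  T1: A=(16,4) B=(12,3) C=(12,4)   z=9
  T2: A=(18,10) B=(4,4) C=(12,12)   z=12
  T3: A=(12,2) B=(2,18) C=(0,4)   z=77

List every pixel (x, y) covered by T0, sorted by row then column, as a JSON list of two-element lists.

T0:
  2·area = 244
  edge (0, 5)→(20, 2): d=(20,-3) top-left  bias=+0
  edge (20, 2)→(8, 16): d=(-12,14) right/bottom  bias=-1
  edge (8, 16)→(0, 5): d=(-8,-11) top-left  bias=+0
    (7,1)@(15, 3): e=[5,58,181] → X
    (8,1)@(17, 3): e=[11,30,203] → X
    (9,1)@(19, 3): e=[17,2,225] → X
    (0,2)@(1, 5): e=[3,230,11] → X
    (1,2)@(3, 5): e=[9,202,33] → X
    (2,2)@(5, 5): e=[15,174,55] → X
    (3,2)@(7, 5): e=[21,146,77] → X
    (4,2)@(9, 5): e=[27,118,99] → X
    (5,2)@(11, 5): e=[33,90,121] → X
    (6,2)@(13, 5): e=[39,62,143] → X
    (9,2)@(19, 5): e=[57,-22,209] → .
    (0,3)@(1, 7): e=[43,206,-5] → .
  covered (31 px):
    . . . . . . . . . .
    . . . . . . . X X X
    X X X X X X X X X .
    . X X X X X X X . .
    . X X X X X X . . .
    . . X X X X . . . .
    . . . X X . . . . .
    . . . . . . . . . .
    . . . . . . . . . .
T1:
  2·area = 4  (B↔C swapped to make it positive)
  edge (16, 4)→(12, 4): d=(-4,0) right/bottom  bias=-1
  edge (12, 4)→(12, 3): d=(0,-1) top-left  bias=+0
  edge (12, 3)→(16, 4): d=(4,1) right/bottom  bias=-1
  covered (0 px):
    . . . . . . . . . .
    . . . . . . . . . .
    . . . . . . . . . .
    . . . . . . . . . .
    . . . . . . . . . .
    . . . . . . . . . .
    . . . . . . . . . .
    . . . . . . . . . .
    . . . . . . . . . .
T2:
  2·area = 64  (B↔C swapped to make it positive)
  edge (18, 10)→(12, 12): d=(-6,2) right/bottom  bias=-1
  edge (12, 12)→(4, 4): d=(-8,-8) top-left  bias=+0
  edge (4, 4)→(18, 10): d=(14,6) right/bottom  bias=-1
    (0,0)@(1, 1): e=[88,0,-24] → .  [on edge]
    (1,1)@(3, 3): e=[72,0,-8] → .  [on edge]
    (2,2)@(5, 5): e=[56,0,8] → X  [on edge]
    (3,2)@(7, 5): e=[52,16,-4] → .
    (2,3)@(5, 7): e=[44,-16,36] → .
    (3,3)@(7, 7): e=[40,0,24] → X  [on edge]
    (4,3)@(9, 7): e=[36,16,12] → X
    (5,3)@(11, 7): e=[32,32,0] → .  [on edge]
    (3,4)@(7, 9): e=[28,-16,52] → .
    (4,4)@(9, 9): e=[24,0,40] → X  [on edge]
    (5,4)@(11, 9): e=[20,16,28] → X
    (6,4)@(13, 9): e=[16,32,16] → X
    (5,5)@(11, 11): e=[8,0,56] → X  [on edge]
    (7,5)@(15, 11): e=[0,32,32] → .  [on edge]
    (4,6)@(9, 13): e=[0,-32,96] → .  [on edge]
    (6,6)@(13, 13): e=[-8,0,72] → .  [on edge]
    (1,7)@(3, 15): e=[0,-96,160] → .  [on edge]
    (7,7)@(15, 15): e=[-24,0,88] → .  [on edge]
    (8,8)@(17, 17): e=[-40,0,104] → .  [on edge]
  covered (9 px):
    . . . . . . . . . .
    . . . . . . . . . .
    . . X . . . . . . .
    . . . X X . . . . .
    . . . . X X X X . .
    . . . . . X X . . .
    . . . . . . . . . .
    . . . . . . . . . .
    . . . . . . . . . .
T3:
  2·area = 172
  edge (12, 2)→(2, 18): d=(-10,16) right/bottom  bias=-1
  edge (2, 18)→(0, 4): d=(-2,-14) top-left  bias=+0
  edge (0, 4)→(12, 2): d=(12,-2) top-left  bias=+0
    (3,1)@(7, 3): e=[70,100,2] → X
    (4,1)@(9, 3): e=[38,128,6] → X
    (5,1)@(11, 3): e=[6,156,10] → X
    (6,1)@(13, 3): e=[-26,184,14] → .
    (0,2)@(1, 5): e=[146,12,14] → X
    (1,2)@(3, 5): e=[114,40,18] → X
    (2,2)@(5, 5): e=[82,68,22] → X
    (5,2)@(11, 5): e=[-14,152,34] → .
    (0,3)@(1, 7): e=[126,8,38] → X
    (4,3)@(9, 7): e=[-2,120,54] → .
    (0,4)@(1, 9): e=[106,4,62] → X
    (4,4)@(9, 9): e=[-22,116,78] → .
    (0,5)@(1, 11): e=[86,0,86] → X  [on edge]
  covered (22 px):
    . . . . . . . . . .
    . . . X X X . . . .
    X X X X X . . . . .
    X X X X . . . . . .
    X X X X . . . . . .
    X X X . . . . . . .
    . X X . . . . . . .
    . X . . . . . . . .
    . . . . . . . . . .

Result: [[7,1],[8,1],[9,1],[0,2],[1,2],[2,2],[3,2],[4,2],[5,2],[6,2],[7,2],[8,2],[1,3],[2,3],[3,3],[4,3],[5,3],[6,3],[7,3],[1,4],[2,4],[3,4],[4,4],[5,4],[6,4],[2,5],[3,5],[4,5],[5,5],[3,6],[4,6]]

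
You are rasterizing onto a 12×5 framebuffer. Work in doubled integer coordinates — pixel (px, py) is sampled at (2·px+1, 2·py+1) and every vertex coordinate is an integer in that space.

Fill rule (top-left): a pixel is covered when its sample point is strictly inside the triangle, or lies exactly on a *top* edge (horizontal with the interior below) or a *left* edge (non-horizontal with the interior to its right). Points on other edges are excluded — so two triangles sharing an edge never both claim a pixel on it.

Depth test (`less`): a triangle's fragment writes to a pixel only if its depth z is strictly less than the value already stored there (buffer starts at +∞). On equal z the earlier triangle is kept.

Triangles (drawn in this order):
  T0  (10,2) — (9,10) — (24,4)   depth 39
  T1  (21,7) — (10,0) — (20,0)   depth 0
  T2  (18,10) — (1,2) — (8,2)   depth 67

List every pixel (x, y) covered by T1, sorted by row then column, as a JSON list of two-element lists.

T0:
  2·area = 114  (B↔C swapped to make it positive)
  edge (10, 2)→(24, 4): d=(14,2) right/bottom  bias=-1
  edge (24, 4)→(9, 10): d=(-15,6) right/bottom  bias=-1
  edge (9, 10)→(10, 2): d=(1,-8) top-left  bias=+0
    (1,0)@(3, 1): e=[0,171,-57] → ·  [on edge]
    (5,1)@(11, 3): e=[12,93,9] → #
    (6,1)@(13, 3): e=[8,81,25] → #
    (7,1)@(15, 3): e=[4,69,41] → #
    (8,1)@(17, 3): e=[0,57,57] → ·  [on edge]
    (5,2)@(11, 5): e=[40,63,11] → #
    (8,2)@(17, 5): e=[28,27,59] → #
    (9,2)@(19, 5): e=[24,15,75] → #
    (10,2)@(21, 5): e=[20,3,91] → #
    (11,2)@(23, 5): e=[16,-9,107] → ·
    (5,3)@(11, 7): e=[68,33,13] → #
    (8,3)@(17, 7): e=[56,-3,61] → ·
  covered (13 px):
    · · · · · · · · · · · ·
    · · · · · # # # · · · ·
    · · · · · # # # # # # ·
    · · · · · # # # · · · ·
    · · · · · # · · · · · ·
T1:
  2·area = 70
  edge (21, 7)→(10, 0): d=(-11,-7) top-left  bias=+0
  edge (10, 0)→(20, 0): d=(10,0) top-left  bias=+0
  edge (20, 0)→(21, 7): d=(1,7) right/bottom  bias=-1
    (6,0)@(13, 1): e=[10,10,50] → #
    (7,0)@(15, 1): e=[24,10,36] → #
    (8,0)@(17, 1): e=[38,10,22] → #
    (9,0)@(19, 1): e=[52,10,8] → #
    (10,0)@(21, 1): e=[66,10,-6] → ·
    (6,1)@(13, 3): e=[-12,30,52] → ·
    (7,1)@(15, 3): e=[2,30,38] → #
    (10,1)@(21, 3): e=[44,30,-4] → ·
    (7,2)@(15, 5): e=[-20,50,40] → ·
    (8,2)@(17, 5): e=[-6,50,26] → ·
    (9,2)@(19, 5): e=[8,50,12] → #
    (10,2)@(21, 5): e=[22,50,-2] → ·
    (10,3)@(21, 7): e=[0,70,0] → ·  [on edge]
  covered (8 px):
    · · · · · · # # # # · ·
    · · · · · · · # # # · ·
    · · · · · · · · · # · ·
    · · · · · · · · · · · ·
    · · · · · · · · · · · ·
T2:
  2·area = 56
  edge (18, 10)→(1, 2): d=(-17,-8) top-left  bias=+0
  edge (1, 2)→(8, 2): d=(7,0) top-left  bias=+0
  edge (8, 2)→(18, 10): d=(10,8) right/bottom  bias=-1
    (2,1)@(5, 3): e=[15,7,34] → #
    (3,1)@(7, 3): e=[31,7,18] → #
    (4,1)@(9, 3): e=[47,7,2] → #
    (5,1)@(11, 3): e=[63,7,-14] → ·
    (2,2)@(5, 5): e=[-19,21,54] → ·
    (3,2)@(7, 5): e=[-3,21,38] → ·
    (4,2)@(9, 5): e=[13,21,22] → #
    (5,2)@(11, 5): e=[29,21,6] → #
    (6,2)@(13, 5): e=[45,21,-10] → ·
    (4,3)@(9, 7): e=[-21,35,42] → ·
    (5,3)@(11, 7): e=[-5,35,26] → ·
    (6,3)@(13, 7): e=[11,35,10] → #
  covered (6 px):
    · · · · · · · · · · · ·
    · · # # # · · · · · · ·
    · · · · # # · · · · · ·
    · · · · · · # · · · · ·
    · · · · · · · · · · · ·

Final: [[6,0],[7,0],[8,0],[9,0],[7,1],[8,1],[9,1],[9,2]]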